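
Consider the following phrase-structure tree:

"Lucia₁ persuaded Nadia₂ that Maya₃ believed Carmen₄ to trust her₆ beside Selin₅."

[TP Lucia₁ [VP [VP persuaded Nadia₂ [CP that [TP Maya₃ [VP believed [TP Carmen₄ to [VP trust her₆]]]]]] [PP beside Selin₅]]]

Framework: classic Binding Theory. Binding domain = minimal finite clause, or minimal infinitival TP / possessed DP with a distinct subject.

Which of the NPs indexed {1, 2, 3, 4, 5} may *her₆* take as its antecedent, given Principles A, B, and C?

{1, 2, 3, 5}

*her* is a pronoun, so Principle B applies: it must be free in its binding domain.
Binding domain of *her₆*: the embedded TP, whose subject is Carmen₄.
*Lucia₁* c-commands the pronoun but from outside its binding domain, and is not c-commanded by it → coindexation permitted.
*Nadia₂* c-commands the pronoun but from outside its binding domain, and is not c-commanded by it → coindexation permitted.
*Maya₃* c-commands the pronoun but from outside its binding domain, and is not c-commanded by it → coindexation permitted.
*Carmen₄* c-commands the pronoun within its binding domain → coindexation would violate Principle B.
*Selin₅* and the pronoun do not c-command one another → neither Principle B nor Principle C is at stake; coindexation permitted.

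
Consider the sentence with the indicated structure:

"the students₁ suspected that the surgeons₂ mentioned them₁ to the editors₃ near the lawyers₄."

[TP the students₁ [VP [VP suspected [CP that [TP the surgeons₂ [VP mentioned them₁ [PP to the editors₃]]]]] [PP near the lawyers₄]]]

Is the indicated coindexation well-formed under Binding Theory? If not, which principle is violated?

grammatical

The two coindexed NPs are *the students₁* and *them₁*.
*them₁* is a pronoun; its binding domain is the embedded TP, whose subject is the surgeons₂. Within that domain it is c-commanded only by *the surgeons₂*, which carries a different index — the pronoun is free locally, so Principle B holds.
*the students₁* is an R-expression; *them₁* does not c-command it, and no other NP shares its index, so Principle C is satisfied.
All principles are respected.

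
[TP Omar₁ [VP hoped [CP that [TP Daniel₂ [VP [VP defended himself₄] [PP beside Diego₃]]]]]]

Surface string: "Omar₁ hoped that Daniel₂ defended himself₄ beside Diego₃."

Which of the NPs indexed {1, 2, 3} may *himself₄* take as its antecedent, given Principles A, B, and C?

*himself* is an anaphor, so Principle A applies: it must be bound in its binding domain.
Binding domain of *himself₄*: the embedded TP, whose subject is Daniel₂.
*Omar₁* c-commands the anaphor but is outside its binding domain → cannot satisfy Principle A.
*Daniel₂* c-commands the anaphor within its binding domain → licit binder.
*Diego₃* does not c-command the anaphor → cannot bind it.

{2}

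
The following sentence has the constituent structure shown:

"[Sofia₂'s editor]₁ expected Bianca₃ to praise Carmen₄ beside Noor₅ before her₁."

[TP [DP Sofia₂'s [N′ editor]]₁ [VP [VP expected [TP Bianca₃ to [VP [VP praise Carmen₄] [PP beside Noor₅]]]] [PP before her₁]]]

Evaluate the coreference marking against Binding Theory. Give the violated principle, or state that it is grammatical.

The two coindexed NPs are *[Sofia₂'s editor]₁* and *her₁*.
*her₁* is a pronoun. Its binding domain is the matrix TP, whose subject is [Sofia₂'s editor]₁.
*[Sofia₂'s editor]₁* c-commands it within that domain and carries the same index.
The pronoun is locally bound → Principle B violation.

Principle B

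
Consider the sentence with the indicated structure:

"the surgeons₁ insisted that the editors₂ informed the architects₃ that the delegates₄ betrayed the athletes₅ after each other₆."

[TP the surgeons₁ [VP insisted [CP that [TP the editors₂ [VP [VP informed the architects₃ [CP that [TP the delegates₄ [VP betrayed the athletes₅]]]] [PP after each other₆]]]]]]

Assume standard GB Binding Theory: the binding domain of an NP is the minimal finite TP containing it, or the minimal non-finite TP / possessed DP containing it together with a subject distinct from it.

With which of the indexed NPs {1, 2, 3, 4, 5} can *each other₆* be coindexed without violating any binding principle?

{2}

*each other* is an anaphor, so Principle A applies: it must be bound in its binding domain.
Binding domain of *each other₆*: the embedded TP, whose subject is the editors₂.
*the surgeons₁* c-commands the anaphor but is outside its binding domain → cannot satisfy Principle A.
*the editors₂* c-commands the anaphor within its binding domain → licit binder.
*the architects₃* does not c-command the anaphor → cannot bind it.
*the delegates₄* does not c-command the anaphor → cannot bind it.
*the athletes₅* does not c-command the anaphor → cannot bind it.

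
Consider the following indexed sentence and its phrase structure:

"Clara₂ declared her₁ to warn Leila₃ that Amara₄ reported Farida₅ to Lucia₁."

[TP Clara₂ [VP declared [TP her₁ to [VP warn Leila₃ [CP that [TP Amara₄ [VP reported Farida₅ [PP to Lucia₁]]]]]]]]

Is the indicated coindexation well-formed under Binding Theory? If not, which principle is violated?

Principle C

The two coindexed NPs are *her₁* and *Lucia₁*.
*Lucia₁* is an R-expression. Principle C requires it to be free everywhere.
*her₁* c-commands it and carries the same index.
The R-expression is bound → Principle C violation.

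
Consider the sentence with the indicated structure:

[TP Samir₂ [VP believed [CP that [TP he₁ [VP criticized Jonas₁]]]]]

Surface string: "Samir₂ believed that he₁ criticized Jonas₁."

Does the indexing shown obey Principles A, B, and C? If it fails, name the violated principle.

Principle C

The two coindexed NPs are *he₁* and *Jonas₁*.
*Jonas₁* is an R-expression. Principle C requires it to be free everywhere.
*he₁* c-commands it and carries the same index.
The R-expression is bound → Principle C violation.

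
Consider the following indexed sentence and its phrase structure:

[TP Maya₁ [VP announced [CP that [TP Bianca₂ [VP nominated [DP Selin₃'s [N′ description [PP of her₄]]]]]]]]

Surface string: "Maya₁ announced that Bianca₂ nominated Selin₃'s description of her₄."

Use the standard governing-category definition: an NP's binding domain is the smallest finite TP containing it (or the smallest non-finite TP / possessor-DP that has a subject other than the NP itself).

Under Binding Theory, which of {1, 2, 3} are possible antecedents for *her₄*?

*her* is a pronoun, so Principle B applies: it must be free in its binding domain.
Binding domain of *her₄*: the possessed DP, whose subject is Selin₃.
*Maya₁* c-commands the pronoun but from outside its binding domain, and is not c-commanded by it → coindexation permitted.
*Bianca₂* c-commands the pronoun but from outside its binding domain, and is not c-commanded by it → coindexation permitted.
*Selin₃* c-commands the pronoun within its binding domain → coindexation would violate Principle B.

{1, 2}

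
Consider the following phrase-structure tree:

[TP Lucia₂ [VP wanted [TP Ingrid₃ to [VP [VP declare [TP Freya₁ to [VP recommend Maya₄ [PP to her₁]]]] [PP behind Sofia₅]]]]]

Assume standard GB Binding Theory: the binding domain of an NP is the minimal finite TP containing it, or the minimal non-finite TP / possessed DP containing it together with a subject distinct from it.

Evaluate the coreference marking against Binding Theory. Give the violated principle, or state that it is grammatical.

The two coindexed NPs are *Freya₁* and *her₁*.
*her₁* is a pronoun. Its binding domain is the embedded TP, whose subject is Freya₁.
*Freya₁* c-commands it within that domain and carries the same index.
The pronoun is locally bound → Principle B violation.

Principle B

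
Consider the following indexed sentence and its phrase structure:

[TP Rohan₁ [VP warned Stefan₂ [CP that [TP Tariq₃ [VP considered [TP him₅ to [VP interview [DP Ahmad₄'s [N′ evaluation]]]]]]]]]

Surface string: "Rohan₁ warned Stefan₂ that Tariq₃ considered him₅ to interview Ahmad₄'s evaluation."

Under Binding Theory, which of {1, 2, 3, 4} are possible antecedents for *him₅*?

*him* is a pronoun, so Principle B applies: it must be free in its binding domain.
Binding domain of *him₅*: the embedded TP, whose subject is Tariq₃.
*Rohan₁* c-commands the pronoun but from outside its binding domain, and is not c-commanded by it → coindexation permitted.
*Stefan₂* c-commands the pronoun but from outside its binding domain, and is not c-commanded by it → coindexation permitted.
*Tariq₃* c-commands the pronoun within its binding domain → coindexation would violate Principle B.
*Ahmad₄*: the pronoun c-commands this R-expression → coindexation would violate Principle C on *Ahmad₄*.

{1, 2}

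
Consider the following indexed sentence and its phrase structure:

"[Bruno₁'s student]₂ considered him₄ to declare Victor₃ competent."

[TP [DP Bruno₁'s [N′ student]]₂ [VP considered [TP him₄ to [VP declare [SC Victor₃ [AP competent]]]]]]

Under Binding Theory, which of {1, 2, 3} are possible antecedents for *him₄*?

*him* is a pronoun, so Principle B applies: it must be free in its binding domain.
Binding domain of *him₄*: the matrix TP, whose subject is [Bruno₁'s student]₂.
*Bruno₁* and the pronoun do not c-command one another → neither Principle B nor Principle C is at stake; coindexation permitted.
*[Bruno₁'s student]₂* c-commands the pronoun within its binding domain → coindexation would violate Principle B.
*Victor₃*: the pronoun c-commands this R-expression → coindexation would violate Principle C on *Victor₃*.

{1}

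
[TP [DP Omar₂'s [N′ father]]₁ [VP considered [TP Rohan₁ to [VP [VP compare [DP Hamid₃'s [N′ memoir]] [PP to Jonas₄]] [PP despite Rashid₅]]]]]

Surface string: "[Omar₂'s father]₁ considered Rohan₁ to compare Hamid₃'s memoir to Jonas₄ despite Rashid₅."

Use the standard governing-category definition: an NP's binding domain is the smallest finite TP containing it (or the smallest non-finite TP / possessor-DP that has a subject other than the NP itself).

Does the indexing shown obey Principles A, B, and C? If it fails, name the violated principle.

The two coindexed NPs are *[Omar₂'s father]₁* and *Rohan₁*.
*Rohan₁* is an R-expression. Principle C requires it to be free everywhere.
*[Omar₂'s father]₁* c-commands it and carries the same index.
The R-expression is bound → Principle C violation.

Principle C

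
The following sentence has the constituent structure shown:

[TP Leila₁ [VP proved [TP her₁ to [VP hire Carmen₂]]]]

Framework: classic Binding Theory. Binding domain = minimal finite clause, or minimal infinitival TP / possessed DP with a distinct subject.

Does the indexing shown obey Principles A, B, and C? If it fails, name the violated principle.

Principle B

The two coindexed NPs are *Leila₁* and *her₁*.
*her₁* is a pronoun. Its binding domain is the matrix TP, whose subject is Leila₁.
*Leila₁* c-commands it within that domain and carries the same index.
The pronoun is locally bound → Principle B violation.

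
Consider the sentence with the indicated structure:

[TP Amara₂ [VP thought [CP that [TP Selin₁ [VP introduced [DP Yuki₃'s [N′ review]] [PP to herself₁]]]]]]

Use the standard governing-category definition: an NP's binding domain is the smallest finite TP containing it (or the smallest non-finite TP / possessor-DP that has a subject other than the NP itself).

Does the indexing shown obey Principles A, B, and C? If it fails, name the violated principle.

grammatical

The two coindexed NPs are *Selin₁* and *herself₁*.
*herself₁* is an anaphor; its binding domain is the embedded TP, whose subject is Selin₁. *Selin₁* c-commands it within that domain and shares its index, so Principle A is satisfied.
*Selin₁* is an R-expression; *herself₁* does not c-command it, and no other NP shares its index, so Principle C is satisfied.
All principles are respected.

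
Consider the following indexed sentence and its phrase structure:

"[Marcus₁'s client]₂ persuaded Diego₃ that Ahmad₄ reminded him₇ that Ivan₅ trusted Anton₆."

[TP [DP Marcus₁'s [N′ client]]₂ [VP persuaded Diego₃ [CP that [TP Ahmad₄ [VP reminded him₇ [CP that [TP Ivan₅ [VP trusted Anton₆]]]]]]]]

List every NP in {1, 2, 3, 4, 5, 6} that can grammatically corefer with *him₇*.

*him* is a pronoun, so Principle B applies: it must be free in its binding domain.
Binding domain of *him₇*: the embedded TP, whose subject is Ahmad₄.
*Marcus₁* and the pronoun do not c-command one another → neither Principle B nor Principle C is at stake; coindexation permitted.
*[Marcus₁'s client]₂* c-commands the pronoun but from outside its binding domain, and is not c-commanded by it → coindexation permitted.
*Diego₃* c-commands the pronoun but from outside its binding domain, and is not c-commanded by it → coindexation permitted.
*Ahmad₄* c-commands the pronoun within its binding domain → coindexation would violate Principle B.
*Ivan₅*: the pronoun c-commands this R-expression → coindexation would violate Principle C on *Ivan₅*.
*Anton₆*: the pronoun c-commands this R-expression → coindexation would violate Principle C on *Anton₆*.

{1, 2, 3}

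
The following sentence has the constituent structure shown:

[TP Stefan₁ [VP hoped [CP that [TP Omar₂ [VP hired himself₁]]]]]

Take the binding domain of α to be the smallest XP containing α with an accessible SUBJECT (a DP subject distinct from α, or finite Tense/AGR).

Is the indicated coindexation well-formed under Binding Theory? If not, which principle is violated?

The two coindexed NPs are *Stefan₁* and *himself₁*.
*himself₁* is an anaphor. Principle A requires it to be bound within its binding domain — the embedded TP, whose subject is Omar₂.
Within that domain it is c-commanded by *Omar₂*, which does not share its index.
*Stefan₁* does c-command the anaphor, but from outside its binding domain.
The anaphor is unbound in its domain → Principle A violation.

Principle A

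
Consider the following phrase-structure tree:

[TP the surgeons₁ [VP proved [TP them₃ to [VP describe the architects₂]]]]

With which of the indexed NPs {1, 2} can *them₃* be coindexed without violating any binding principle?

none

*them* is a pronoun, so Principle B applies: it must be free in its binding domain.
Binding domain of *them₃*: the matrix TP, whose subject is the surgeons₁.
*the surgeons₁* c-commands the pronoun within its binding domain → coindexation would violate Principle B.
*the architects₂*: the pronoun c-commands this R-expression → coindexation would violate Principle C on *the architects₂*.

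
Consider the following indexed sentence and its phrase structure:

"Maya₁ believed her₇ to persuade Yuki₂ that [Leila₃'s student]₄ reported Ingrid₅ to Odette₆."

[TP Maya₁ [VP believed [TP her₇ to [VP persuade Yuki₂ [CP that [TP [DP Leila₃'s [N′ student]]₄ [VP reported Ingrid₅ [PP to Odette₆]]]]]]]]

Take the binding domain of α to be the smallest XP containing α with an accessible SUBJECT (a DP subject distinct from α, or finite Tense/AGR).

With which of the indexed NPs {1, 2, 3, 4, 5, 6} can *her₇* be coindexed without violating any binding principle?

none

*her* is a pronoun, so Principle B applies: it must be free in its binding domain.
Binding domain of *her₇*: the matrix TP, whose subject is Maya₁.
*Maya₁* c-commands the pronoun within its binding domain → coindexation would violate Principle B.
*Yuki₂*: the pronoun c-commands this R-expression → coindexation would violate Principle C on *Yuki₂*.
*Leila₃*: the pronoun c-commands this R-expression → coindexation would violate Principle C on *Leila₃*.
*[Leila₃'s student]₄*: the pronoun c-commands this R-expression → coindexation would violate Principle C on *[Leila₃'s student]₄*.
*Ingrid₅*: the pronoun c-commands this R-expression → coindexation would violate Principle C on *Ingrid₅*.
*Odette₆*: the pronoun c-commands this R-expression → coindexation would violate Principle C on *Odette₆*.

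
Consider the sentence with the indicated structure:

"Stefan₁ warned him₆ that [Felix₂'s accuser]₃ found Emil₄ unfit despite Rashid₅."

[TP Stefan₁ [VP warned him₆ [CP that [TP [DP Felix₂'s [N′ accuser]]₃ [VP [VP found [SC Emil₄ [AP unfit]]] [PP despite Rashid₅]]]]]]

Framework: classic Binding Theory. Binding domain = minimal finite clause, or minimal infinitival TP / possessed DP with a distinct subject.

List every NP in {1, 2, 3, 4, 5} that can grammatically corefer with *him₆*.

*him* is a pronoun, so Principle B applies: it must be free in its binding domain.
Binding domain of *him₆*: the matrix TP, whose subject is Stefan₁.
*Stefan₁* c-commands the pronoun within its binding domain → coindexation would violate Principle B.
*Felix₂*: the pronoun c-commands this R-expression → coindexation would violate Principle C on *Felix₂*.
*[Felix₂'s accuser]₃*: the pronoun c-commands this R-expression → coindexation would violate Principle C on *[Felix₂'s accuser]₃*.
*Emil₄*: the pronoun c-commands this R-expression → coindexation would violate Principle C on *Emil₄*.
*Rashid₅*: the pronoun c-commands this R-expression → coindexation would violate Principle C on *Rashid₅*.

none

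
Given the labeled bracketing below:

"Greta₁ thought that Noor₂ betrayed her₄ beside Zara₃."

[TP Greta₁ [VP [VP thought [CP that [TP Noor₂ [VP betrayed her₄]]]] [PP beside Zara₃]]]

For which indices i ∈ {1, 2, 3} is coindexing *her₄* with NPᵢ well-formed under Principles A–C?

{1, 3}

*her* is a pronoun, so Principle B applies: it must be free in its binding domain.
Binding domain of *her₄*: the embedded TP, whose subject is Noor₂.
*Greta₁* c-commands the pronoun but from outside its binding domain, and is not c-commanded by it → coindexation permitted.
*Noor₂* c-commands the pronoun within its binding domain → coindexation would violate Principle B.
*Zara₃* and the pronoun do not c-command one another → neither Principle B nor Principle C is at stake; coindexation permitted.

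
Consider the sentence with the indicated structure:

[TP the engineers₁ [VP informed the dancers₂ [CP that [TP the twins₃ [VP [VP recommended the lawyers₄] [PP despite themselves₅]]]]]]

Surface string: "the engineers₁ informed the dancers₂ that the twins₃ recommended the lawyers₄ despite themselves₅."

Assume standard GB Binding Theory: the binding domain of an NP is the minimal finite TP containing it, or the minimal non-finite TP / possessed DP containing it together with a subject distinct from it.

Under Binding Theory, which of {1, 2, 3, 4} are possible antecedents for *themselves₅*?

{3}

*themselves* is an anaphor, so Principle A applies: it must be bound in its binding domain.
Binding domain of *themselves₅*: the embedded TP, whose subject is the twins₃.
*the engineers₁* c-commands the anaphor but is outside its binding domain → cannot satisfy Principle A.
*the dancers₂* c-commands the anaphor but is outside its binding domain → cannot satisfy Principle A.
*the twins₃* c-commands the anaphor within its binding domain → licit binder.
*the lawyers₄* does not c-command the anaphor → cannot bind it.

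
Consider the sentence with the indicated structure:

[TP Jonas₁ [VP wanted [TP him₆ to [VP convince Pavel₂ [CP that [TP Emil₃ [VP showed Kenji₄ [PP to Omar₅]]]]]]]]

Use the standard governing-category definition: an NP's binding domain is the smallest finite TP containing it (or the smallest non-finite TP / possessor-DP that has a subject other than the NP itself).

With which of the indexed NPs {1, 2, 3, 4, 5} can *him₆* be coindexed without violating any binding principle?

*him* is a pronoun, so Principle B applies: it must be free in its binding domain.
Binding domain of *him₆*: the matrix TP, whose subject is Jonas₁.
*Jonas₁* c-commands the pronoun within its binding domain → coindexation would violate Principle B.
*Pavel₂*: the pronoun c-commands this R-expression → coindexation would violate Principle C on *Pavel₂*.
*Emil₃*: the pronoun c-commands this R-expression → coindexation would violate Principle C on *Emil₃*.
*Kenji₄*: the pronoun c-commands this R-expression → coindexation would violate Principle C on *Kenji₄*.
*Omar₅*: the pronoun c-commands this R-expression → coindexation would violate Principle C on *Omar₅*.

none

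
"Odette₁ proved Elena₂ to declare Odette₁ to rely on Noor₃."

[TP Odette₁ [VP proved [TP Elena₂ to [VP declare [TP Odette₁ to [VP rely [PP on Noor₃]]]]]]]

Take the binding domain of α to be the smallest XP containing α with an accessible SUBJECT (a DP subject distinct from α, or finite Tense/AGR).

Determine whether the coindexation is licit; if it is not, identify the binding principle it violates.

The two coindexed NPs are *Odette₁* (the higher occurrence) and *Odette₁* (the lower occurrence).
*Odette₁* (the lower occurrence) is an R-expression. Principle C requires it to be free everywhere.
*Odette₁* (the higher occurrence) c-commands it and carries the same index.
The R-expression is bound → Principle C violation.

Principle C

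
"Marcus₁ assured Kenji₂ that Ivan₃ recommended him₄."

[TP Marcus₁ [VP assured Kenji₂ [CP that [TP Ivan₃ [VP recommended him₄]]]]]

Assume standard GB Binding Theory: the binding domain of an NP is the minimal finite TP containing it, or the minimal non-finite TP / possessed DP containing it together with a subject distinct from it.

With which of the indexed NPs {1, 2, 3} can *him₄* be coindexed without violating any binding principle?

{1, 2}

*him* is a pronoun, so Principle B applies: it must be free in its binding domain.
Binding domain of *him₄*: the embedded TP, whose subject is Ivan₃.
*Marcus₁* c-commands the pronoun but from outside its binding domain, and is not c-commanded by it → coindexation permitted.
*Kenji₂* c-commands the pronoun but from outside its binding domain, and is not c-commanded by it → coindexation permitted.
*Ivan₃* c-commands the pronoun within its binding domain → coindexation would violate Principle B.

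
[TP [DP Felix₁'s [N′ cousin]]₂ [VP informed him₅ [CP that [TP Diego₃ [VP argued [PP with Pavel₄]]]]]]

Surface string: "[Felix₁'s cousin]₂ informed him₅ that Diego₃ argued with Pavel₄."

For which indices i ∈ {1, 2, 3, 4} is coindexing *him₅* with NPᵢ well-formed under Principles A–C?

{1}

*him* is a pronoun, so Principle B applies: it must be free in its binding domain.
Binding domain of *him₅*: the matrix TP, whose subject is [Felix₁'s cousin]₂.
*Felix₁* and the pronoun do not c-command one another → neither Principle B nor Principle C is at stake; coindexation permitted.
*[Felix₁'s cousin]₂* c-commands the pronoun within its binding domain → coindexation would violate Principle B.
*Diego₃*: the pronoun c-commands this R-expression → coindexation would violate Principle C on *Diego₃*.
*Pavel₄*: the pronoun c-commands this R-expression → coindexation would violate Principle C on *Pavel₄*.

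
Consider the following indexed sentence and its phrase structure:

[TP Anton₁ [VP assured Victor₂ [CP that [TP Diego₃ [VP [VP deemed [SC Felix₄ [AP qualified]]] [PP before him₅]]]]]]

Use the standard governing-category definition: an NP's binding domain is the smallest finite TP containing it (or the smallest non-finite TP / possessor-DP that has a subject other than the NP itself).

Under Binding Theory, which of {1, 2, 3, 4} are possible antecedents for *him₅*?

*him* is a pronoun, so Principle B applies: it must be free in its binding domain.
Binding domain of *him₅*: the embedded TP, whose subject is Diego₃.
*Anton₁* c-commands the pronoun but from outside its binding domain, and is not c-commanded by it → coindexation permitted.
*Victor₂* c-commands the pronoun but from outside its binding domain, and is not c-commanded by it → coindexation permitted.
*Diego₃* c-commands the pronoun within its binding domain → coindexation would violate Principle B.
*Felix₄* and the pronoun do not c-command one another → neither Principle B nor Principle C is at stake; coindexation permitted.

{1, 2, 4}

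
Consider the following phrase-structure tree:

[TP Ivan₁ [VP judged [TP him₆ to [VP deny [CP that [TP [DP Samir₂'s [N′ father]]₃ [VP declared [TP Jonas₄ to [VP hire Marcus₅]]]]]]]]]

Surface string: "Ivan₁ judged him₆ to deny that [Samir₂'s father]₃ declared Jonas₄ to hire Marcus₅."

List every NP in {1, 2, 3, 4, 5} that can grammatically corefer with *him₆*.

none

*him* is a pronoun, so Principle B applies: it must be free in its binding domain.
Binding domain of *him₆*: the matrix TP, whose subject is Ivan₁.
*Ivan₁* c-commands the pronoun within its binding domain → coindexation would violate Principle B.
*Samir₂*: the pronoun c-commands this R-expression → coindexation would violate Principle C on *Samir₂*.
*[Samir₂'s father]₃*: the pronoun c-commands this R-expression → coindexation would violate Principle C on *[Samir₂'s father]₃*.
*Jonas₄*: the pronoun c-commands this R-expression → coindexation would violate Principle C on *Jonas₄*.
*Marcus₅*: the pronoun c-commands this R-expression → coindexation would violate Principle C on *Marcus₅*.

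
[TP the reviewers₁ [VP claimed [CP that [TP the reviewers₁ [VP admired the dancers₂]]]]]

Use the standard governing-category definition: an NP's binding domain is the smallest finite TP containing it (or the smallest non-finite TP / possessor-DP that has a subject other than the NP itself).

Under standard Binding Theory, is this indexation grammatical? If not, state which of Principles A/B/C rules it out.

Principle C

The two coindexed NPs are *the reviewers₁* (the higher occurrence) and *the reviewers₁* (the lower occurrence).
*the reviewers₁* (the lower occurrence) is an R-expression. Principle C requires it to be free everywhere.
*the reviewers₁* (the higher occurrence) c-commands it and carries the same index.
The R-expression is bound → Principle C violation.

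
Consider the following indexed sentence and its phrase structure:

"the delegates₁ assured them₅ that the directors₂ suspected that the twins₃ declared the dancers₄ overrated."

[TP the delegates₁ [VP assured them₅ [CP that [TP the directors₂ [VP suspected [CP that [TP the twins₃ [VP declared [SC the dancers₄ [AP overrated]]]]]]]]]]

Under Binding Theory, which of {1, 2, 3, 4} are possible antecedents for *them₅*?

*them* is a pronoun, so Principle B applies: it must be free in its binding domain.
Binding domain of *them₅*: the matrix TP, whose subject is the delegates₁.
*the delegates₁* c-commands the pronoun within its binding domain → coindexation would violate Principle B.
*the directors₂*: the pronoun c-commands this R-expression → coindexation would violate Principle C on *the directors₂*.
*the twins₃*: the pronoun c-commands this R-expression → coindexation would violate Principle C on *the twins₃*.
*the dancers₄*: the pronoun c-commands this R-expression → coindexation would violate Principle C on *the dancers₄*.

none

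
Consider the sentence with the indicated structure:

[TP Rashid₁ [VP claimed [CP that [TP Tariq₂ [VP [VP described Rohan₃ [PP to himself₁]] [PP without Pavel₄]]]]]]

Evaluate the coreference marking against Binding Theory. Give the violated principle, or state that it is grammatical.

The two coindexed NPs are *Rashid₁* and *himself₁*.
*himself₁* is an anaphor. Principle A requires it to be bound within its binding domain — the embedded TP, whose subject is Tariq₂.
Within that domain it is c-commanded by *Tariq₂*, *Rohan₃*, none of which share its index.
*Rashid₁* does c-command the anaphor, but from outside its binding domain.
The anaphor is unbound in its domain → Principle A violation.

Principle A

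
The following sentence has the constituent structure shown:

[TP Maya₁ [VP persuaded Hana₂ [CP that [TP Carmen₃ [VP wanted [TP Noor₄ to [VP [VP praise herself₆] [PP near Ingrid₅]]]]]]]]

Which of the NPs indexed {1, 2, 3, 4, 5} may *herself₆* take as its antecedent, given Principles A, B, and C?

{4}

*herself* is an anaphor, so Principle A applies: it must be bound in its binding domain.
Binding domain of *herself₆*: the embedded TP, whose subject is Noor₄.
*Maya₁* c-commands the anaphor but is outside its binding domain → cannot satisfy Principle A.
*Hana₂* c-commands the anaphor but is outside its binding domain → cannot satisfy Principle A.
*Carmen₃* c-commands the anaphor but is outside its binding domain → cannot satisfy Principle A.
*Noor₄* c-commands the anaphor within its binding domain → licit binder.
*Ingrid₅* does not c-command the anaphor → cannot bind it.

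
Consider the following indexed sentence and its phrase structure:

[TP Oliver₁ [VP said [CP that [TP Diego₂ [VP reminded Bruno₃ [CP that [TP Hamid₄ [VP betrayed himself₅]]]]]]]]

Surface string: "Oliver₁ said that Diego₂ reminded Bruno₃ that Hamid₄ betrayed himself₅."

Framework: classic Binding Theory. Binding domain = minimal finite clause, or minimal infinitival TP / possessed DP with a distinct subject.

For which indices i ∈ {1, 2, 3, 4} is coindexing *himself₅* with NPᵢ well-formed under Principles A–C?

{4}

*himself* is an anaphor, so Principle A applies: it must be bound in its binding domain.
Binding domain of *himself₅*: the embedded TP, whose subject is Hamid₄.
*Oliver₁* c-commands the anaphor but is outside its binding domain → cannot satisfy Principle A.
*Diego₂* c-commands the anaphor but is outside its binding domain → cannot satisfy Principle A.
*Bruno₃* c-commands the anaphor but is outside its binding domain → cannot satisfy Principle A.
*Hamid₄* c-commands the anaphor within its binding domain → licit binder.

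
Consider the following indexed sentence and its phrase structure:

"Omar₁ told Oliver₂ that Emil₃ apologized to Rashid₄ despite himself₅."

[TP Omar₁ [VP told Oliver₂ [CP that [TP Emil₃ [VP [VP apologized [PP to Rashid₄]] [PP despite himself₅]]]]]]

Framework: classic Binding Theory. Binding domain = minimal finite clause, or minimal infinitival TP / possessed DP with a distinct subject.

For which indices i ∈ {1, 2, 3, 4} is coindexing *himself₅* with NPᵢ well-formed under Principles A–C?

*himself* is an anaphor, so Principle A applies: it must be bound in its binding domain.
Binding domain of *himself₅*: the embedded TP, whose subject is Emil₃.
*Omar₁* c-commands the anaphor but is outside its binding domain → cannot satisfy Principle A.
*Oliver₂* c-commands the anaphor but is outside its binding domain → cannot satisfy Principle A.
*Emil₃* c-commands the anaphor within its binding domain → licit binder.
*Rashid₄* does not c-command the anaphor → cannot bind it.

{3}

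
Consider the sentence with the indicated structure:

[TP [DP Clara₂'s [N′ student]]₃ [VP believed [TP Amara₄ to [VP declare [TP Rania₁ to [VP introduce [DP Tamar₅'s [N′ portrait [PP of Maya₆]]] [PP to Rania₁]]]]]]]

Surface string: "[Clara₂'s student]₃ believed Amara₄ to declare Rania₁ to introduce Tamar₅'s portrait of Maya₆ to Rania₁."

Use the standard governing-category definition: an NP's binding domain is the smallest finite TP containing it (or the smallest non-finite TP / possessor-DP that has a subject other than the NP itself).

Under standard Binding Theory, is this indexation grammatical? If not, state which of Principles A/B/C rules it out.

The two coindexed NPs are *Rania₁* (the higher occurrence) and *Rania₁* (the lower occurrence).
*Rania₁* (the lower occurrence) is an R-expression. Principle C requires it to be free everywhere.
*Rania₁* (the higher occurrence) c-commands it and carries the same index.
The R-expression is bound → Principle C violation.

Principle C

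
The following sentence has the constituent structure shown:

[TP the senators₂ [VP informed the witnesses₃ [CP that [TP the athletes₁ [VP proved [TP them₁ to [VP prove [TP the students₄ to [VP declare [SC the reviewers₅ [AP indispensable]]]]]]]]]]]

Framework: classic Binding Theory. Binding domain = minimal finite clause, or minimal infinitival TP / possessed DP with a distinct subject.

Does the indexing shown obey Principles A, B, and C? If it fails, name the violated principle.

The two coindexed NPs are *the athletes₁* and *them₁*.
*them₁* is a pronoun. Its binding domain is the embedded TP, whose subject is the athletes₁.
*the athletes₁* c-commands it within that domain and carries the same index.
The pronoun is locally bound → Principle B violation.

Principle B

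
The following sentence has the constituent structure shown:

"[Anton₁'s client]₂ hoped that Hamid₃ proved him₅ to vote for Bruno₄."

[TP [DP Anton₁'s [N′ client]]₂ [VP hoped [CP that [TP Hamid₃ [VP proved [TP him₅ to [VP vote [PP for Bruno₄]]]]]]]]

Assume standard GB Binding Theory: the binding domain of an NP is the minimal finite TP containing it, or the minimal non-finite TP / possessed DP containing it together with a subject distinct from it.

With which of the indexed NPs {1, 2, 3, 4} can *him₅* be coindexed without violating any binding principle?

{1, 2}

*him* is a pronoun, so Principle B applies: it must be free in its binding domain.
Binding domain of *him₅*: the embedded TP, whose subject is Hamid₃.
*Anton₁* and the pronoun do not c-command one another → neither Principle B nor Principle C is at stake; coindexation permitted.
*[Anton₁'s client]₂* c-commands the pronoun but from outside its binding domain, and is not c-commanded by it → coindexation permitted.
*Hamid₃* c-commands the pronoun within its binding domain → coindexation would violate Principle B.
*Bruno₄*: the pronoun c-commands this R-expression → coindexation would violate Principle C on *Bruno₄*.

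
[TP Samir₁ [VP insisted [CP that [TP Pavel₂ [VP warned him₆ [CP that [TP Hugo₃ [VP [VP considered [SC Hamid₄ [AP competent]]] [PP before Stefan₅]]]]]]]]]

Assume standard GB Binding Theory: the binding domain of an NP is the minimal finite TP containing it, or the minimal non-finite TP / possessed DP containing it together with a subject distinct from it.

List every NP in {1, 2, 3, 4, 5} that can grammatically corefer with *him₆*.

*him* is a pronoun, so Principle B applies: it must be free in its binding domain.
Binding domain of *him₆*: the embedded TP, whose subject is Pavel₂.
*Samir₁* c-commands the pronoun but from outside its binding domain, and is not c-commanded by it → coindexation permitted.
*Pavel₂* c-commands the pronoun within its binding domain → coindexation would violate Principle B.
*Hugo₃*: the pronoun c-commands this R-expression → coindexation would violate Principle C on *Hugo₃*.
*Hamid₄*: the pronoun c-commands this R-expression → coindexation would violate Principle C on *Hamid₄*.
*Stefan₅*: the pronoun c-commands this R-expression → coindexation would violate Principle C on *Stefan₅*.

{1}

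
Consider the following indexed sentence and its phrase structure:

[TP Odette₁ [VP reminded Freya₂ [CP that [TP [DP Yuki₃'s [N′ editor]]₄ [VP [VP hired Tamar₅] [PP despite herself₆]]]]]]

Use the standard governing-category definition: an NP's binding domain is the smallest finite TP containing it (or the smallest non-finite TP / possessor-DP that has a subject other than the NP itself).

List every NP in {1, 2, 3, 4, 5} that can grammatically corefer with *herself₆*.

*herself* is an anaphor, so Principle A applies: it must be bound in its binding domain.
Binding domain of *herself₆*: the embedded TP, whose subject is [Yuki₃'s editor]₄.
*Odette₁* c-commands the anaphor but is outside its binding domain → cannot satisfy Principle A.
*Freya₂* c-commands the anaphor but is outside its binding domain → cannot satisfy Principle A.
*Yuki₃* does not c-command the anaphor → cannot bind it.
*[Yuki₃'s editor]₄* c-commands the anaphor within its binding domain → licit binder.
*Tamar₅* does not c-command the anaphor → cannot bind it.

{4}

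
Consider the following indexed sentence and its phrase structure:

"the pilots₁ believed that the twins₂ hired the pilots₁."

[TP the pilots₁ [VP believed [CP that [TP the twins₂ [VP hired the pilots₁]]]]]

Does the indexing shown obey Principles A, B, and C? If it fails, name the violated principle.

The two coindexed NPs are *the pilots₁* (the higher occurrence) and *the pilots₁* (the lower occurrence).
*the pilots₁* (the lower occurrence) is an R-expression. Principle C requires it to be free everywhere.
*the pilots₁* (the higher occurrence) c-commands it and carries the same index.
The R-expression is bound → Principle C violation.

Principle C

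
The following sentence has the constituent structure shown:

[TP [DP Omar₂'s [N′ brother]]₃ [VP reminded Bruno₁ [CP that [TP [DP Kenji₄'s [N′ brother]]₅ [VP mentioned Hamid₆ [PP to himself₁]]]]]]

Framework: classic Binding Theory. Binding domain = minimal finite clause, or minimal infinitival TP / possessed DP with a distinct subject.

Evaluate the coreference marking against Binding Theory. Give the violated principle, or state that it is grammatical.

The two coindexed NPs are *Bruno₁* and *himself₁*.
*himself₁* is an anaphor. Principle A requires it to be bound within its binding domain — the embedded TP, whose subject is [Kenji₄'s brother]₅.
Within that domain it is c-commanded by *[Kenji₄'s brother]₅*, *Hamid₆*, none of which share its index.
*Bruno₁* does c-command the anaphor, but from outside its binding domain.
The anaphor is unbound in its domain → Principle A violation.

Principle A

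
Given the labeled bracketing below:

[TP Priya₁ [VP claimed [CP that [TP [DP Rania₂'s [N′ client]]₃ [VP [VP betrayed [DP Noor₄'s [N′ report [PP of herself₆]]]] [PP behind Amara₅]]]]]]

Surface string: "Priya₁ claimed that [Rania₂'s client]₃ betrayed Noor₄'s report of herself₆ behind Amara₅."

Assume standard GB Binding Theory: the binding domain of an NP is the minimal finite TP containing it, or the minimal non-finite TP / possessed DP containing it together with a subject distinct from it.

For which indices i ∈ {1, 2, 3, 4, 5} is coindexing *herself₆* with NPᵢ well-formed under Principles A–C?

*herself* is an anaphor, so Principle A applies: it must be bound in its binding domain.
Binding domain of *herself₆*: the possessed DP, whose subject is Noor₄.
*Priya₁* c-commands the anaphor but is outside its binding domain → cannot satisfy Principle A.
*Rania₂* does not c-command the anaphor → cannot bind it.
*[Rania₂'s client]₃* c-commands the anaphor but is outside its binding domain → cannot satisfy Principle A.
*Noor₄* c-commands the anaphor within its binding domain → licit binder.
*Amara₅* does not c-command the anaphor → cannot bind it.

{4}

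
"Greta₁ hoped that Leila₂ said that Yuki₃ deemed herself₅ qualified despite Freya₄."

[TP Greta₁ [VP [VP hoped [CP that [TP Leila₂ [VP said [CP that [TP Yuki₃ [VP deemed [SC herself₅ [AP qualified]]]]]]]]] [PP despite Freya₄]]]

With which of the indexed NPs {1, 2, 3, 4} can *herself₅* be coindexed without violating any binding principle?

*herself* is an anaphor, so Principle A applies: it must be bound in its binding domain.
Binding domain of *herself₅*: the embedded TP, whose subject is Yuki₃.
*Greta₁* c-commands the anaphor but is outside its binding domain → cannot satisfy Principle A.
*Leila₂* c-commands the anaphor but is outside its binding domain → cannot satisfy Principle A.
*Yuki₃* c-commands the anaphor within its binding domain → licit binder.
*Freya₄* does not c-command the anaphor → cannot bind it.

{3}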